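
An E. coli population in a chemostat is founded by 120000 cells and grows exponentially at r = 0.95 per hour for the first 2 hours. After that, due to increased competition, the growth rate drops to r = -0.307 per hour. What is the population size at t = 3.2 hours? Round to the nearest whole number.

555069 cells

Phase 1: N(2) = 120000·e^(0.95×2) = 120000·e^1.9 = 802307.
Phase 2 runs for 3.2 − 2 = 1.2 hours at r = -0.307.
N(3.2) = 802307·e^(-0.307×1.2) = 802307·e^-0.3684 = 555069.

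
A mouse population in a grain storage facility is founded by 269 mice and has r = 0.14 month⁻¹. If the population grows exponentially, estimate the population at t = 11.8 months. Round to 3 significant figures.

1400 mice

N(t) = N₀·e^(rt) = 269 × e^(0.14×11.8) = 269 × e^1.652.
e^1.652 ≈ 5.2174, so N ≈ 269 × 5.2174 = 1403.48.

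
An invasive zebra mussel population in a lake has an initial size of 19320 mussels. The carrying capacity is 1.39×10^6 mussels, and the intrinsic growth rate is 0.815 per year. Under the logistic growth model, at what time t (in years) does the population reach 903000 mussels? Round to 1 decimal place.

A = (K − N₀)/N₀ = (1.39×10^6 − 19320)/19320 = 70.946.
Solve 1.39×10^6/(1 + 70.946·e^(−0.815t)) = 903000: 1 + 70.946·e^(−0.815t) = 1.5393, so e^(−0.815t) = 0.00760173.
−0.815·t = ln(0.00760173) = -4.8794, so t = 4.8794/0.815 = 5.987.

6.0 years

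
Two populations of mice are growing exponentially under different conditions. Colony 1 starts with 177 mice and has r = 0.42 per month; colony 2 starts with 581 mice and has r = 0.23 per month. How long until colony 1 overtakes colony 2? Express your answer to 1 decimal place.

Set 177·e^(0.42t) = 581·e^(0.23t).
e^((0.42 − 0.23)t) = 581/177 → e^(0.19·t) = 3.2825.
0.19·t = ln(3.2825) = 1.1886, so t = 1.1886/0.19 = 6.2558.

6.3 months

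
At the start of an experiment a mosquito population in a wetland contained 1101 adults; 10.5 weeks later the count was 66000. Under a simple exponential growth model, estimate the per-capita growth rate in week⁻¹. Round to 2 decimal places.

From N(t) = N₀·e^(rt): e^(r·10.5) = 66000/1101 = 59.946.
r·10.5 = ln(59.946) = 4.0934, so r = 4.0934/10.5 = 0.38985.

0.39 per week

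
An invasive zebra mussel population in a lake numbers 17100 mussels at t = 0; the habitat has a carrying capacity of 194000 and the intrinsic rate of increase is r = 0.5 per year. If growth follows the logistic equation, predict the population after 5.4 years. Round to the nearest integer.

A = (K − N₀)/N₀ = (194000 − 17100)/17100 = 10.345.
N(t) = K/(1 + A·e^(−rt)) = 194000/(1 + 10.345×e^(−0.5×5.4)).
e^(−2.7) = 0.067206; denominator = 1 + 10.345×0.067206 = 1.6952.
N = 194000/1.6952 = 114438.

114438 mussels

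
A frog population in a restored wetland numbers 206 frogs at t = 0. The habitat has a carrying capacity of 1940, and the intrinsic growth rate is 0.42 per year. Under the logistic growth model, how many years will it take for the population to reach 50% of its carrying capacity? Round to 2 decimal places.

5.07 years

A = (K − N₀)/N₀ = (1940 − 206)/206 = 8.4175.
Solve 1940/(1 + 8.4175·e^(−0.42t)) = 970: 1 + 8.4175·e^(−0.42t) = 2, so e^(−0.42t) = 0.1188.
−0.42·t = ln(0.1188) = -2.1303, so t = 2.1303/0.42 = 5.0722.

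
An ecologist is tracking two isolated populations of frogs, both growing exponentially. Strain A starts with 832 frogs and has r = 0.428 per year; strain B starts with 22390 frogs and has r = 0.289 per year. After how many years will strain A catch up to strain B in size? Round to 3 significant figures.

Set 832·e^(0.428t) = 22390·e^(0.289t).
e^((0.428 − 0.289)t) = 22390/832 → e^(0.139·t) = 26.911.
0.139·t = ln(26.911) = 3.2925, so t = 3.2925/0.139 = 23.687.

23.7 years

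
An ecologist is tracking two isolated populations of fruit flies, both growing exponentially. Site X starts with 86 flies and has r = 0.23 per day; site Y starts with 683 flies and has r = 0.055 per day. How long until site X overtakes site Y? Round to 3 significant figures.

11.8 days

Set 86·e^(0.23t) = 683·e^(0.055t).
e^((0.23 − 0.055)t) = 683/86 → e^(0.175·t) = 7.9419.
0.175·t = ln(7.9419) = 2.0721, so t = 2.0721/0.175 = 11.841.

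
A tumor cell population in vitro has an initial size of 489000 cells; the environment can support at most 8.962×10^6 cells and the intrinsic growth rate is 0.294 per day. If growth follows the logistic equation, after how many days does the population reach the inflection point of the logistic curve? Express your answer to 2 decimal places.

Logistic growth is fastest at N = K/2 = 4.481×10^6.
A = (K − N₀)/N₀ = 17.327. Set K/(1 + A·e^(−rt)) = K/2 → A·e^(−rt) = 1.
e^(−0.294t) = 1/17.327 = 0.0577127, so t = ln(17.327)/0.294 = 2.8523/0.294 = 9.7016.

9.70 days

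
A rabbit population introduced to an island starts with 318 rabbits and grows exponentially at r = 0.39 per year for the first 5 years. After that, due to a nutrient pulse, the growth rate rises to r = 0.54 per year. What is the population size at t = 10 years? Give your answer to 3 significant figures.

Phase 1: N(5) = 318·e^(0.39×5) = 318·e^1.95 = 2235.12.
Phase 2 runs for 10 − 5 = 5 years at r = 0.54.
N(10) = 2235.12·e^(0.54×5) = 2235.12·e^2.7 = 33258.

33300 rabbits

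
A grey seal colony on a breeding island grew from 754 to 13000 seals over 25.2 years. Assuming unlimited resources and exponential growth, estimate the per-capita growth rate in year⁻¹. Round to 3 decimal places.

From N(t) = N₀·e^(rt): e^(r·25.2) = 13000/754 = 17.241.
r·25.2 = ln(17.241) = 2.8473, so r = 2.8473/25.2 = 0.11299.

0.113 per year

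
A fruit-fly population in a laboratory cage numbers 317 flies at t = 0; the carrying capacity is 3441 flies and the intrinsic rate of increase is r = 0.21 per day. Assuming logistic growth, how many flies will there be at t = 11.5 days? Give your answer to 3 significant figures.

A = (K − N₀)/N₀ = (3441 − 317)/317 = 9.8549.
N(t) = K/(1 + A·e^(−rt)) = 3441/(1 + 9.8549×e^(−0.21×11.5)).
e^(−2.415) = 0.089367; denominator = 1 + 9.8549×0.089367 = 1.8807.
N = 3441/1.8807 = 1829.63.

1830 flies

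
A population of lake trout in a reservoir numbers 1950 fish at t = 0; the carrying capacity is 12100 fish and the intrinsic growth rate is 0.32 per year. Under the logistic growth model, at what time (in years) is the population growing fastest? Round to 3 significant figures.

5.16 years

Logistic growth is fastest at N = K/2 = 6050.
A = (K − N₀)/N₀ = 5.2051. Set K/(1 + A·e^(−rt)) = K/2 → A·e^(−rt) = 1.
e^(−0.32t) = 1/5.2051 = 0.192118, so t = ln(5.2051)/0.32 = 1.6496/0.32 = 5.1551.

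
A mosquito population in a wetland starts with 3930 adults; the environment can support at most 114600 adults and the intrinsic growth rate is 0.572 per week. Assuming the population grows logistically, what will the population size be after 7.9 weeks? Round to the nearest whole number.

87681 adults

A = (K − N₀)/N₀ = (114600 − 3930)/3930 = 28.16.
N(t) = K/(1 + A·e^(−rt)) = 114600/(1 + 28.16×e^(−0.572×7.9)).
e^(−4.519) = 0.010902; denominator = 1 + 28.16×0.010902 = 1.307.
N = 114600/1.307 = 87681.3.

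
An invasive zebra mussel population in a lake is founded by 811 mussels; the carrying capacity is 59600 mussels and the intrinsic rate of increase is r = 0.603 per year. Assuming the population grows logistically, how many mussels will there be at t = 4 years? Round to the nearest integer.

7949 mussels

A = (K − N₀)/N₀ = (59600 − 811)/811 = 72.49.
N(t) = K/(1 + A·e^(−rt)) = 59600/(1 + 72.49×e^(−0.603×4)).
e^(−2.412) = 0.089636; denominator = 1 + 72.49×0.089636 = 7.4977.
N = 59600/7.4977 = 7949.15.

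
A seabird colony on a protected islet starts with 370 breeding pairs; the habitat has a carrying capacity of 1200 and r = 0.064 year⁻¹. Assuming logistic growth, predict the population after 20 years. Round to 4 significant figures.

739.1 breeding pairs

A = (K − N₀)/N₀ = (1200 − 370)/370 = 2.2432.
N(t) = K/(1 + A·e^(−rt)) = 1200/(1 + 2.2432×e^(−0.064×20)).
e^(−1.28) = 0.27804; denominator = 1 + 2.2432×0.27804 = 1.6237.
N = 1200/1.6237 = 739.05.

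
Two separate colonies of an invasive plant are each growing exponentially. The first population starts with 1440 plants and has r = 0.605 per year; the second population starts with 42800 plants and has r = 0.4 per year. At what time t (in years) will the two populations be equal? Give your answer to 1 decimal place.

Set 1440·e^(0.605t) = 42800·e^(0.4t).
e^((0.605 − 0.4)t) = 42800/1440 → e^(0.205·t) = 29.722.
0.205·t = ln(29.722) = 3.3919, so t = 3.3919/0.205 = 16.546.

16.5 years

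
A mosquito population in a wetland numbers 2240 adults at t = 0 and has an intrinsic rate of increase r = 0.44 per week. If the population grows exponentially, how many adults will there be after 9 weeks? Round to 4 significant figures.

N(t) = N₀·e^(rt) = 2240 × e^(0.44×9) = 2240 × e^3.96.
e^3.96 ≈ 52.457, so N ≈ 2240 × 52.457 = 117504.

117500 adults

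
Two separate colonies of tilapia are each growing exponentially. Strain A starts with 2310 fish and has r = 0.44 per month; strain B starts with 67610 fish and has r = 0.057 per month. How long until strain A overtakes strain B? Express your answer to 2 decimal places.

Set 2310·e^(0.44t) = 67610·e^(0.057t).
e^((0.44 − 0.057)t) = 67610/2310 → e^(0.383·t) = 29.268.
0.383·t = ln(29.268) = 3.3765, so t = 3.3765/0.383 = 8.8159.

8.82 months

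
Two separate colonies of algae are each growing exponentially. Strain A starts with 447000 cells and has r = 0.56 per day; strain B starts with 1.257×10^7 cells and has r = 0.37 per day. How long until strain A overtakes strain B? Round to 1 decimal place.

17.6 days

Set 447000·e^(0.56t) = 1.257×10^7·e^(0.37t).
e^((0.56 − 0.37)t) = 1.257×10^7/447000 → e^(0.19·t) = 28.121.
0.19·t = ln(28.121) = 3.3365, so t = 3.3365/0.19 = 17.561.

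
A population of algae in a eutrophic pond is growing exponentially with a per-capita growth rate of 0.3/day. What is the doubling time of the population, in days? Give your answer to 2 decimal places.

2.31 days

Doubling time t_d = ln(2)/r = 0.6931/0.3 = 2.3105.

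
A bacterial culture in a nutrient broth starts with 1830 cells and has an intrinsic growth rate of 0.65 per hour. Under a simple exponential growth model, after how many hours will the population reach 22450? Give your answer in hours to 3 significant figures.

3.86 hours

Set N₀·e^(rt) = 22450: e^(0.65·t) = 22450/1830 = 12.268.
0.65·t = ln(12.268) = 2.507, so t = 2.507/0.65 = 3.8569.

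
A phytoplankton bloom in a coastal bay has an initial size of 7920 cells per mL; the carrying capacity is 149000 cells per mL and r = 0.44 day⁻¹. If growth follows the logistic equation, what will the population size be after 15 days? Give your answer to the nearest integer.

A = (K − N₀)/N₀ = (149000 − 7920)/7920 = 17.813.
N(t) = K/(1 + A·e^(−rt)) = 149000/(1 + 17.813×e^(−0.44×15)).
e^(−6.6) = 0.0013604; denominator = 1 + 17.813×0.0013604 = 1.0242.
N = 149000/1.0242 = 145475.

145475 cells per mL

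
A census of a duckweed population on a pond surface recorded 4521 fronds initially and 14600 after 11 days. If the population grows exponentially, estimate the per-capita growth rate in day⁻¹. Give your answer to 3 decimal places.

0.107 per day

From N(t) = N₀·e^(rt): e^(r·11) = 14600/4521 = 3.2294.
r·11 = ln(3.2294) = 1.1723, so r = 1.1723/11 = 0.10657.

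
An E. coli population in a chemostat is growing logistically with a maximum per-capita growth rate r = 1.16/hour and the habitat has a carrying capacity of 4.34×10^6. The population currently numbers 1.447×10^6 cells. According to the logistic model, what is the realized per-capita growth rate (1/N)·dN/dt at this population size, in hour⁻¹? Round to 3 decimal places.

(1/N)·dN/dt = r(1 − N/K) = 1.16 × (1 − 1.447×10^6/4.34×10^6).
= 1.16 × 0.66659 = 0.77324.

0.773 per hour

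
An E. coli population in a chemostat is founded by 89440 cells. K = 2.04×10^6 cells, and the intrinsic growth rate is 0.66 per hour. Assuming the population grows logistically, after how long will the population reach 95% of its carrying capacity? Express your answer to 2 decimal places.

9.13 hours

A = (K − N₀)/N₀ = (2.04×10^6 − 89440)/89440 = 21.809.
Solve 2.04×10^6/(1 + 21.809·e^(−0.66t)) = 1.938×10^6: 1 + 21.809·e^(−0.66t) = 1.0526, so e^(−0.66t) = 0.00241334.
−0.66·t = ln(0.00241334) = -6.0267, so t = 6.0267/0.66 = 9.1314.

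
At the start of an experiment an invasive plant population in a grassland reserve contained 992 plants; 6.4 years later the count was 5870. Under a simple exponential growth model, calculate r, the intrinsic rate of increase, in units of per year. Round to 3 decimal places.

From N(t) = N₀·e^(rt): e^(r·6.4) = 5870/992 = 5.9173.
r·6.4 = ln(5.9173) = 1.7779, so r = 1.7779/6.4 = 0.27779.

0.278 per year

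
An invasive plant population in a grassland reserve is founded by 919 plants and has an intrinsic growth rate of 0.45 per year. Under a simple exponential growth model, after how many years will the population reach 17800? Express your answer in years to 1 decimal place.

6.6 years

Set N₀·e^(rt) = 17800: e^(0.45·t) = 17800/919 = 19.369.
0.45·t = ln(19.369) = 2.9637, so t = 2.9637/0.45 = 6.5859.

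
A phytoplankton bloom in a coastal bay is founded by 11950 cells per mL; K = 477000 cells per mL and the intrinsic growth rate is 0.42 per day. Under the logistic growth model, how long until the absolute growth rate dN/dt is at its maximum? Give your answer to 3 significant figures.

8.72 days

Logistic growth is fastest at N = K/2 = 238500.
A = (K − N₀)/N₀ = 38.916. Set K/(1 + A·e^(−rt)) = K/2 → A·e^(−rt) = 1.
e^(−0.42t) = 1/38.916 = 0.0256962, so t = ln(38.916)/0.42 = 3.6614/0.42 = 8.7177.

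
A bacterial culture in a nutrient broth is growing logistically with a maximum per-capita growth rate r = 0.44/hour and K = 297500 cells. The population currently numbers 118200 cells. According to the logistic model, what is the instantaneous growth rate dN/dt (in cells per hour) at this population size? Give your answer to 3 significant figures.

dN/dt = rN(1 − N/K) = 0.44 × 118200 × (1 − 118200/297500).
1 − 118200/297500 = 0.60269; dN/dt = 0.44 × 118200 × 0.60269 = 31345.

31300 cells per hour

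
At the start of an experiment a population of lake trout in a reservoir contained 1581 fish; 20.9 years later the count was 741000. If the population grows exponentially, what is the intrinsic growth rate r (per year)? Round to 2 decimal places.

0.29 per year

From N(t) = N₀·e^(rt): e^(r·20.9) = 741000/1581 = 468.69.
r·20.9 = ln(468.69) = 6.1499, so r = 6.1499/20.9 = 0.29426.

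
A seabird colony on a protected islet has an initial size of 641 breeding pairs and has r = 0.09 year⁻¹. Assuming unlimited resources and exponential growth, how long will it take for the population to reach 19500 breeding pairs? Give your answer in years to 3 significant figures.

37.9 years

Set N₀·e^(rt) = 19500: e^(0.09·t) = 19500/641 = 30.421.
0.09·t = ln(30.421) = 3.4151, so t = 3.4151/0.09 = 37.946.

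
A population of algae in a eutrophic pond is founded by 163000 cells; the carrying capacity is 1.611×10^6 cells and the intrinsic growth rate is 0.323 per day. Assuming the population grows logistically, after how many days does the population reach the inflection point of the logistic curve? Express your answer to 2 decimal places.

6.76 days

Logistic growth is fastest at N = K/2 = 805500.
A = (K − N₀)/N₀ = 8.8834. Set K/(1 + A·e^(−rt)) = K/2 → A·e^(−rt) = 1.
e^(−0.323t) = 1/8.8834 = 0.112569, so t = ln(8.8834)/0.323 = 2.1842/0.323 = 6.7622.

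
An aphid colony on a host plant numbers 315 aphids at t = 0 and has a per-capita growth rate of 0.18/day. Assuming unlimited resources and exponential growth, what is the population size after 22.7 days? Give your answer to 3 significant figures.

N(t) = N₀·e^(rt) = 315 × e^(0.18×22.7) = 315 × e^4.086.
e^4.086 ≈ 59.501, so N ≈ 315 × 59.501 = 18742.9.

18700 aphids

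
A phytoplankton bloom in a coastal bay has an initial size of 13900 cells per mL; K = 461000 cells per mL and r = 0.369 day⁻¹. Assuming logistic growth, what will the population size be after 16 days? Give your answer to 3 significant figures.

424000 cells per mL

A = (K − N₀)/N₀ = (461000 − 13900)/13900 = 32.165.
N(t) = K/(1 + A·e^(−rt)) = 461000/(1 + 32.165×e^(−0.369×16)).
e^(−5.904) = 0.0027285; denominator = 1 + 32.165×0.0027285 = 1.0878.
N = 461000/1.0878 = 423805.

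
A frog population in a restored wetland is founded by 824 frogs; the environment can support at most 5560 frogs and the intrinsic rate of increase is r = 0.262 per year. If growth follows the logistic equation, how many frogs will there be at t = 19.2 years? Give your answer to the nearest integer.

A = (K − N₀)/N₀ = (5560 − 824)/824 = 5.7476.
N(t) = K/(1 + A·e^(−rt)) = 5560/(1 + 5.7476×e^(−0.262×19.2)).
e^(−5.03) = 0.0065362; denominator = 1 + 5.7476×0.0065362 = 1.0376.
N = 5560/1.0376 = 5358.69.

5359 frogs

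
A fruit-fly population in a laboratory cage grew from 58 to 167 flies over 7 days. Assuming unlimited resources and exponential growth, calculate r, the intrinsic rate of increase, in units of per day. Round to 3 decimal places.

From N(t) = N₀·e^(rt): e^(r·7) = 167/58 = 2.8793.
r·7 = ln(2.8793) = 1.0576, so r = 1.0576/7 = 0.15108.

0.151 per day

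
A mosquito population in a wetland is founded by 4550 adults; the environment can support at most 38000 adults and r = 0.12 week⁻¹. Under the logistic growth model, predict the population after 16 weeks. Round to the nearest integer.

18289 adults

A = (K − N₀)/N₀ = (38000 − 4550)/4550 = 7.3516.
N(t) = K/(1 + A·e^(−rt)) = 38000/(1 + 7.3516×e^(−0.12×16)).
e^(−1.92) = 0.14661; denominator = 1 + 7.3516×0.14661 = 2.0778.
N = 38000/2.0778 = 18288.5.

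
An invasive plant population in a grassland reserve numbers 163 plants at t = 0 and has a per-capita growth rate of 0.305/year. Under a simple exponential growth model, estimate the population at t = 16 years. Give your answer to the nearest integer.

N(t) = N₀·e^(rt) = 163 × e^(0.305×16) = 163 × e^4.88.
e^4.88 ≈ 131.63, so N ≈ 163 × 131.63 = 21455.8.

21456 plants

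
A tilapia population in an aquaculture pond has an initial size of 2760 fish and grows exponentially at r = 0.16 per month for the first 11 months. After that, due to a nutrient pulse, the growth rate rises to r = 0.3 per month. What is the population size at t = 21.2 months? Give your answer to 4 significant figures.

Phase 1: N(11) = 2760·e^(0.16×11) = 2760·e^1.76 = 16042.3.
Phase 2 runs for 21.2 − 11 = 10.2 months at r = 0.3.
N(21.2) = 16042.3·e^(0.3×10.2) = 16042.3·e^3.06 = 342144.

342100 fish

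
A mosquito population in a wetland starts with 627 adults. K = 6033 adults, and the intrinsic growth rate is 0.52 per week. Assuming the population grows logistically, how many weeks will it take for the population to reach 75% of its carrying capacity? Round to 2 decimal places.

A = (K − N₀)/N₀ = (6033 − 627)/627 = 8.622.
Solve 6033/(1 + 8.622·e^(−0.52t)) = 4524.75: 1 + 8.622·e^(−0.52t) = 1.3333, so e^(−0.52t) = 0.0386607.
−0.52·t = ln(0.0386607) = -3.2529, so t = 3.2529/0.52 = 6.2556.

6.26 weeks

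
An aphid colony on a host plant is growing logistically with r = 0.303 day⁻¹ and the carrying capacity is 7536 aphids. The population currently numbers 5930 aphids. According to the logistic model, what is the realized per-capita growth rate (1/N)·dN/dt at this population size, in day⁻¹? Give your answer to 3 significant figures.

0.0646 per day

(1/N)·dN/dt = r(1 − N/K) = 0.303 × (1 − 5930/7536).
= 0.303 × 0.21311 = 0.064572.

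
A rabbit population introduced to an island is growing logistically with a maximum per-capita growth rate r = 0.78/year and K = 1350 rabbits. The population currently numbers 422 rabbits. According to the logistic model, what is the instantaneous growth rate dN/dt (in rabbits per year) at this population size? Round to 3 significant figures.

dN/dt = rN(1 − N/K) = 0.78 × 422 × (1 − 422/1350).
1 − 422/1350 = 0.68741; dN/dt = 0.78 × 422 × 0.68741 = 226.27.

226 rabbits per year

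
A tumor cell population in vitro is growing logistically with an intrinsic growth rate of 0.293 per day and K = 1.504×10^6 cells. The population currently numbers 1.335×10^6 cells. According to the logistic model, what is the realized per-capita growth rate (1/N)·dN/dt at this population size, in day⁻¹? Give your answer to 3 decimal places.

(1/N)·dN/dt = r(1 − N/K) = 0.293 × (1 − 1.335×10^6/1.504×10^6).
= 0.293 × 0.11237 = 0.032924.

0.033 per day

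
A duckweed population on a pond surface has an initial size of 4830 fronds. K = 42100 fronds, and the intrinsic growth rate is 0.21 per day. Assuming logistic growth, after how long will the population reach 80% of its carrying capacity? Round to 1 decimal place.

A = (K − N₀)/N₀ = (42100 − 4830)/4830 = 7.7164.
Solve 42100/(1 + 7.7164·e^(−0.21t)) = 33680: 1 + 7.7164·e^(−0.21t) = 1.25, so e^(−0.21t) = 0.0323987.
−0.21·t = ln(0.0323987) = -3.4296, so t = 3.4296/0.21 = 16.332.

16.3 days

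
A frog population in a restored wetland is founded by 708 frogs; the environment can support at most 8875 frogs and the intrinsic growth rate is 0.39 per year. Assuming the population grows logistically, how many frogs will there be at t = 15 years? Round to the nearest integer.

8590 frogs

A = (K − N₀)/N₀ = (8875 − 708)/708 = 11.535.
N(t) = K/(1 + A·e^(−rt)) = 8875/(1 + 11.535×e^(−0.39×15)).
e^(−5.85) = 0.0028799; denominator = 1 + 11.535×0.0028799 = 1.0332.
N = 8875/1.0332 = 8589.65.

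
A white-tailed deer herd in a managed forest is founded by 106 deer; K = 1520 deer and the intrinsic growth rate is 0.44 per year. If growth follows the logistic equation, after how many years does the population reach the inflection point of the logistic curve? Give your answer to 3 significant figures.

Logistic growth is fastest at N = K/2 = 760.
A = (K − N₀)/N₀ = 13.34. Set K/(1 + A·e^(−rt)) = K/2 → A·e^(−rt) = 1.
e^(−0.44t) = 1/13.34 = 0.0749646, so t = ln(13.34)/0.44 = 2.5907/0.44 = 5.888.

5.89 years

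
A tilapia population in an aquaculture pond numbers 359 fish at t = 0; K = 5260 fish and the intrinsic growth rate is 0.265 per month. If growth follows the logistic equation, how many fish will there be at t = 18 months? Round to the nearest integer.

A = (K − N₀)/N₀ = (5260 − 359)/359 = 13.652.
N(t) = K/(1 + A·e^(−rt)) = 5260/(1 + 13.652×e^(−0.265×18)).
e^(−4.77) = 0.0084804; denominator = 1 + 13.652×0.0084804 = 1.1158.
N = 5260/1.1158 = 4714.22.

4714 fish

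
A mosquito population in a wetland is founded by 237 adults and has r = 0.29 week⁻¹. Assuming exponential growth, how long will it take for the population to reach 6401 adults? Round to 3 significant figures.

11.4 weeks

Set N₀·e^(rt) = 6401: e^(0.29·t) = 6401/237 = 27.008.
0.29·t = ln(27.008) = 3.2961, so t = 3.2961/0.29 = 11.366.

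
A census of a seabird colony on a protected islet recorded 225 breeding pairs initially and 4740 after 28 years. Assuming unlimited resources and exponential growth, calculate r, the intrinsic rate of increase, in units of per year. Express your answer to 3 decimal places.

From N(t) = N₀·e^(rt): e^(r·28) = 4740/225 = 21.067.
r·28 = ln(21.067) = 3.0477, so r = 3.0477/28 = 0.10885.

0.109 per year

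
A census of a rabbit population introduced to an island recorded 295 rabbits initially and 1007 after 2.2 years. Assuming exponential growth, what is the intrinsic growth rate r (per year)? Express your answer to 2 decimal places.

From N(t) = N₀·e^(rt): e^(r·2.2) = 1007/295 = 3.4136.
r·2.2 = ln(3.4136) = 1.2278, so r = 1.2278/2.2 = 0.55807.

0.56 per year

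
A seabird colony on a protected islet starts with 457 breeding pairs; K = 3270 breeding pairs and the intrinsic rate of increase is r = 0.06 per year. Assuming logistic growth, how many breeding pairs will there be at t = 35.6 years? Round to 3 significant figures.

1890 breeding pairs

A = (K − N₀)/N₀ = (3270 − 457)/457 = 6.1554.
N(t) = K/(1 + A·e^(−rt)) = 3270/(1 + 6.1554×e^(−0.06×35.6)).
e^(−2.136) = 0.11813; denominator = 1 + 6.1554×0.11813 = 1.7271.
N = 3270/1.7271 = 1893.34.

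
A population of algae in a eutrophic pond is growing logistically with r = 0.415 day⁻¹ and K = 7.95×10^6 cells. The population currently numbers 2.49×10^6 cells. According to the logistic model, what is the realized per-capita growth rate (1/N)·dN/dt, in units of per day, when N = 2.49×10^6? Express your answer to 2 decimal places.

(1/N)·dN/dt = r(1 − N/K) = 0.415 × (1 − 2.49×10^6/7.95×10^6).
= 0.415 × 0.68679 = 0.28502.

0.29 per day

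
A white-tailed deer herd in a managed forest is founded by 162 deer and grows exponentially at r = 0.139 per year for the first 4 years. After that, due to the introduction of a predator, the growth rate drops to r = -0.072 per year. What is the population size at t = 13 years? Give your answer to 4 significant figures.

147.8 deer

Phase 1: N(4) = 162·e^(0.139×4) = 162·e^0.556 = 282.477.
Phase 2 runs for 13 − 4 = 9 years at r = -0.072.
N(13) = 282.477·e^(-0.072×9) = 282.477·e^-0.648 = 147.761.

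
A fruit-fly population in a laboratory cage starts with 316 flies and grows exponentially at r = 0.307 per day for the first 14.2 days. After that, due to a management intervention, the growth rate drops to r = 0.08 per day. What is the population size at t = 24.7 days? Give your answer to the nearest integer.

57248 flies

Phase 1: N(14.2) = 316·e^(0.307×14.2) = 316·e^4.359 = 24714.4.
Phase 2 runs for 24.7 − 14.2 = 10.5 days at r = 0.08.
N(24.7) = 24714.4·e^(0.08×10.5) = 24714.4·e^0.84 = 57247.7.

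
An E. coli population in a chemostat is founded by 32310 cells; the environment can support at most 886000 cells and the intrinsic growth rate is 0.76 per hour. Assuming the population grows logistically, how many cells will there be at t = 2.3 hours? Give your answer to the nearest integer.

A = (K − N₀)/N₀ = (886000 − 32310)/32310 = 26.422.
N(t) = K/(1 + A·e^(−rt)) = 886000/(1 + 26.422×e^(−0.76×2.3)).
e^(−1.748) = 0.17412; denominator = 1 + 26.422×0.17412 = 5.6006.
N = 886000/5.6006 = 158197.

158197 cells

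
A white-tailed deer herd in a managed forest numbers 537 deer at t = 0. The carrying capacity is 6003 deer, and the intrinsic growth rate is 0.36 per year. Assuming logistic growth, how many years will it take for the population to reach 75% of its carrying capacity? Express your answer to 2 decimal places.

A = (K − N₀)/N₀ = (6003 − 537)/537 = 10.179.
Solve 6003/(1 + 10.179·e^(−0.36t)) = 4502.25: 1 + 10.179·e^(−0.36t) = 1.3333, so e^(−0.36t) = 0.0327479.
−0.36·t = ln(0.0327479) = -3.4189, so t = 3.4189/0.36 = 9.497.

9.50 years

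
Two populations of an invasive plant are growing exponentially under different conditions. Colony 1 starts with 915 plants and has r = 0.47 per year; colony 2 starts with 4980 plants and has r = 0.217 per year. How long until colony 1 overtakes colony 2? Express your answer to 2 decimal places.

Set 915·e^(0.47t) = 4980·e^(0.217t).
e^((0.47 − 0.217)t) = 4980/915 → e^(0.253·t) = 5.4426.
0.253·t = ln(5.4426) = 1.6943, so t = 1.6943/0.253 = 6.6967.

6.70 years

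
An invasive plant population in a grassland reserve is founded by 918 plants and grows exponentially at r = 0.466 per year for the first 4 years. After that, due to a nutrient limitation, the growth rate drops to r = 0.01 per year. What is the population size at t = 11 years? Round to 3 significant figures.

6350 plants

Phase 1: N(4) = 918·e^(0.466×4) = 918·e^1.864 = 5920.63.
Phase 2 runs for 11 − 4 = 7 years at r = 0.01.
N(11) = 5920.63·e^(0.01×7) = 5920.63·e^0.07 = 6349.92.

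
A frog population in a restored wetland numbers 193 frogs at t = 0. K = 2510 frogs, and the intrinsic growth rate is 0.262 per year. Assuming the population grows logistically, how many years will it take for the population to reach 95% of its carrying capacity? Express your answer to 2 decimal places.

A = (K − N₀)/N₀ = (2510 − 193)/193 = 12.005.
Solve 2510/(1 + 12.005·e^(−0.262t)) = 2384.5: 1 + 12.005·e^(−0.262t) = 1.0526, so e^(−0.262t) = 0.00438407.
−0.262·t = ln(0.00438407) = -5.4298, so t = 5.4298/0.262 = 20.724.

20.72 years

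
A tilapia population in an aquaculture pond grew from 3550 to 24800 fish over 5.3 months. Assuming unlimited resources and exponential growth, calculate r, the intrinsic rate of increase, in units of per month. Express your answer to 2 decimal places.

From N(t) = N₀·e^(rt): e^(r·5.3) = 24800/3550 = 6.9859.
r·5.3 = ln(6.9859) = 1.9439, so r = 1.9439/5.3 = 0.36677.

0.37 per month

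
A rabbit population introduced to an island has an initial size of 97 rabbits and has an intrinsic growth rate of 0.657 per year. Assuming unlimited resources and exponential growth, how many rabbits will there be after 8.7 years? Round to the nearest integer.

29455 rabbits

N(t) = N₀·e^(rt) = 97 × e^(0.657×8.7) = 97 × e^5.716.
e^5.716 ≈ 303.66, so N ≈ 97 × 303.66 = 29454.8.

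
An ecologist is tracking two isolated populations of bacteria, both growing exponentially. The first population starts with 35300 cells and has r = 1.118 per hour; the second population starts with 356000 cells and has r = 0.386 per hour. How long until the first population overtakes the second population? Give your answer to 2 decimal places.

3.16 hours

Set 35300·e^(1.118t) = 356000·e^(0.386t).
e^((1.118 − 0.386)t) = 356000/35300 → e^(0.732·t) = 10.085.
0.732·t = ln(10.085) = 2.311, so t = 2.311/0.732 = 3.1572.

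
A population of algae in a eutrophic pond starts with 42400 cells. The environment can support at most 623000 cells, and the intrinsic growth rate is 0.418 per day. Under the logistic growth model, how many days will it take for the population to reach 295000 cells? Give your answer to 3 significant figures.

6.01 days

A = (K − N₀)/N₀ = (623000 − 42400)/42400 = 13.693.
Solve 623000/(1 + 13.693·e^(−0.418t)) = 295000: 1 + 13.693·e^(−0.418t) = 2.1119, so e^(−0.418t) = 0.0811971.
−0.418·t = ln(0.0811971) = -2.5109, so t = 2.5109/0.418 = 6.0069.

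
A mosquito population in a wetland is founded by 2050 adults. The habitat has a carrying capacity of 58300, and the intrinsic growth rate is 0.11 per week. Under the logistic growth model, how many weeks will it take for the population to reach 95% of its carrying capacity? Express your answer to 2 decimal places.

56.88 weeks

A = (K − N₀)/N₀ = (58300 − 2050)/2050 = 27.439.
Solve 58300/(1 + 27.439·e^(−0.11t)) = 55385: 1 + 27.439·e^(−0.11t) = 1.0526, so e^(−0.11t) = 0.00191813.
−0.11·t = ln(0.00191813) = -6.2564, so t = 6.2564/0.11 = 56.876.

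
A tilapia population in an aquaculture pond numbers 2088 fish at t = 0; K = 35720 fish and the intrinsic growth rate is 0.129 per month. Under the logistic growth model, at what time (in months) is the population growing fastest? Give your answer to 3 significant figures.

Logistic growth is fastest at N = K/2 = 17860.
A = (K − N₀)/N₀ = 16.107. Set K/(1 + A·e^(−rt)) = K/2 → A·e^(−rt) = 1.
e^(−0.129t) = 1/16.107 = 0.0620837, so t = ln(16.107)/0.129 = 2.7793/0.129 = 21.545.

21.5 months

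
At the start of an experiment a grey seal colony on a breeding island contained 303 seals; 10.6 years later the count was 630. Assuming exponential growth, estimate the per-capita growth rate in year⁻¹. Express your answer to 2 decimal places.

0.07 per year

From N(t) = N₀·e^(rt): e^(r·10.6) = 630/303 = 2.0792.
r·10.6 = ln(2.0792) = 0.73199, so r = 0.73199/10.6 = 0.069055.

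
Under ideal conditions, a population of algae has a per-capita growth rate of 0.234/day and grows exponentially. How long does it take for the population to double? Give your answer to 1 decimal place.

3.0 days

Doubling time t_d = ln(2)/r = 0.6931/0.234 = 2.9622.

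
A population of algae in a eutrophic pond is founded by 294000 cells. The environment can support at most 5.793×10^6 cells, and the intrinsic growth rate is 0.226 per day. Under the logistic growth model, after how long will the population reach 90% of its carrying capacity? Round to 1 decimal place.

A = (K − N₀)/N₀ = (5.793×10^6 − 294000)/294000 = 18.704.
Solve 5.793×10^6/(1 + 18.704·e^(−0.226t)) = 5.2137×10^6: 1 + 18.704·e^(−0.226t) = 1.1111, so e^(−0.226t) = 0.00594047.
−0.226·t = ln(0.00594047) = -5.126, so t = 5.126/0.226 = 22.681.

22.7 days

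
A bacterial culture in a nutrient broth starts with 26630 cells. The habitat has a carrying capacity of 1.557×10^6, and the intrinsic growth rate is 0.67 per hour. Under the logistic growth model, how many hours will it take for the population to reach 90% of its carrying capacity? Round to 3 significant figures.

A = (K − N₀)/N₀ = (1.557×10^6 − 26630)/26630 = 57.468.
Solve 1.557×10^6/(1 + 57.468·e^(−0.67t)) = 1.4013×10^6: 1 + 57.468·e^(−0.67t) = 1.1111, so e^(−0.67t) = 0.00193345.
−0.67·t = ln(0.00193345) = -6.2485, so t = 6.2485/0.67 = 9.326.

9.33 hours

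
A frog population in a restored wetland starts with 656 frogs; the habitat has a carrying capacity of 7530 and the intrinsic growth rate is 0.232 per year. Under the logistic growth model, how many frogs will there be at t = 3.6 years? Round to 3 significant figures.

A = (K − N₀)/N₀ = (7530 − 656)/656 = 10.479.
N(t) = K/(1 + A·e^(−rt)) = 7530/(1 + 10.479×e^(−0.232×3.6)).
e^(−0.8352) = 0.43379; denominator = 1 + 10.479×0.43379 = 5.5455.
N = 7530/5.5455 = 1357.85.

1360 frogs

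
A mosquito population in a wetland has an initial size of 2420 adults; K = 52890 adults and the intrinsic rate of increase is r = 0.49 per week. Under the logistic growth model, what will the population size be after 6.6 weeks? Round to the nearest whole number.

A = (K − N₀)/N₀ = (52890 − 2420)/2420 = 20.855.
N(t) = K/(1 + A·e^(−rt)) = 52890/(1 + 20.855×e^(−0.49×6.6)).
e^(−3.234) = 0.0394; denominator = 1 + 20.855×0.0394 = 1.8217.
N = 52890/1.8217 = 29033.4.

29033 adults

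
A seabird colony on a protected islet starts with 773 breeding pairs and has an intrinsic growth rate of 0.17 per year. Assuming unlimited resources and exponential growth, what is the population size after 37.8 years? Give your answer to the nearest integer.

477481 breeding pairs

N(t) = N₀·e^(rt) = 773 × e^(0.17×37.8) = 773 × e^6.426.
e^6.426 ≈ 617.7, so N ≈ 773 × 617.7 = 477481.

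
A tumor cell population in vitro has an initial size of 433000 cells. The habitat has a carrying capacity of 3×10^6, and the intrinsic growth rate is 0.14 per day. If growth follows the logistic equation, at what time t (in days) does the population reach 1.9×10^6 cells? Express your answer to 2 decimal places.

A = (K − N₀)/N₀ = (3×10^6 − 433000)/433000 = 5.9284.
Solve 3×10^6/(1 + 5.9284·e^(−0.14t)) = 1.9×10^6: 1 + 5.9284·e^(−0.14t) = 1.5789, so e^(−0.14t) = 0.0976565.
−0.14·t = ln(0.0976565) = -2.3263, so t = 2.3263/0.14 = 16.616.

16.62 days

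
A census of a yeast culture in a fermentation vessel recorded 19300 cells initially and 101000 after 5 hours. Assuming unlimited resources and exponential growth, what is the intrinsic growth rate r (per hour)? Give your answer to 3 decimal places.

0.331 per hour

From N(t) = N₀·e^(rt): e^(r·5) = 101000/19300 = 5.2332.
r·5 = ln(5.2332) = 1.655, so r = 1.655/5 = 0.331.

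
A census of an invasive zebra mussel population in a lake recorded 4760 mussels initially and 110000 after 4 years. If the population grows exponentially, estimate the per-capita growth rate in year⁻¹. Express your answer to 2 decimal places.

From N(t) = N₀·e^(rt): e^(r·4) = 110000/4760 = 23.109.
r·4 = ln(23.109) = 3.1402, so r = 3.1402/4 = 0.78506.

0.79 per year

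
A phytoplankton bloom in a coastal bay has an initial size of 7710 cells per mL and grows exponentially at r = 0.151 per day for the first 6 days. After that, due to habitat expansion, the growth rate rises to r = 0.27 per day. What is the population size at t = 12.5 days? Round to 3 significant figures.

Phase 1: N(6) = 7710·e^(0.151×6) = 7710·e^0.906 = 19077.7.
Phase 2 runs for 12.5 − 6 = 6.5 days at r = 0.27.
N(12.5) = 19077.7·e^(0.27×6.5) = 19077.7·e^1.755 = 110335.

110000 cells per mL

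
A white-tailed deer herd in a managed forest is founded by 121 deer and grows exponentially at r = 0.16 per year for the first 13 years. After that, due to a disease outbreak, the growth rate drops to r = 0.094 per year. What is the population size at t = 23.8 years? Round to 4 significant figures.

2673 deer

Phase 1: N(13) = 121·e^(0.16×13) = 121·e^2.08 = 968.541.
Phase 2 runs for 23.8 − 13 = 10.8 years at r = 0.094.
N(23.8) = 968.541·e^(0.094×10.8) = 968.541·e^1.015 = 2673.09.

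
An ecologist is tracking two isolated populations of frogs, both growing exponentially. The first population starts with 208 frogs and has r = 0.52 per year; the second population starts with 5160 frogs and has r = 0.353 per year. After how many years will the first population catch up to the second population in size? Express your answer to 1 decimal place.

19.2 years

Set 208·e^(0.52t) = 5160·e^(0.353t).
e^((0.52 − 0.353)t) = 5160/208 → e^(0.167·t) = 24.808.
0.167·t = ln(24.808) = 3.2112, so t = 3.2112/0.167 = 19.228.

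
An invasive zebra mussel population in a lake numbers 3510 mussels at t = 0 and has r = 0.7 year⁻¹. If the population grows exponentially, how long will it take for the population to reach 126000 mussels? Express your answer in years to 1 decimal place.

Set N₀·e^(rt) = 126000: e^(0.7·t) = 126000/3510 = 35.897.
0.7·t = ln(35.897) = 3.5807, so t = 3.5807/0.7 = 5.1152.

5.1 years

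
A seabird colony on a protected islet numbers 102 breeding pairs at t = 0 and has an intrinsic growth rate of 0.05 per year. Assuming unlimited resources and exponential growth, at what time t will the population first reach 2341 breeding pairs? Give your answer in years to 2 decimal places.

62.67 years

Set N₀·e^(rt) = 2341: e^(0.05·t) = 2341/102 = 22.951.
0.05·t = ln(22.951) = 3.1334, so t = 3.1334/0.05 = 62.667.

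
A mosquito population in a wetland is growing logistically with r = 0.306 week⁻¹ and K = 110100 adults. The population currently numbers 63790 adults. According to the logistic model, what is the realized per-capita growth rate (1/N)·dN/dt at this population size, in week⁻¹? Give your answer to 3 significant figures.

0.129 per week

(1/N)·dN/dt = r(1 − N/K) = 0.306 × (1 − 63790/110100).
= 0.306 × 0.42062 = 0.12871.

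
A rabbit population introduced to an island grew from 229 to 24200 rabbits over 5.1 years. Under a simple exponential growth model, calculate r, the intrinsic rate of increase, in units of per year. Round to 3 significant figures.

0.914 per year

From N(t) = N₀·e^(rt): e^(r·5.1) = 24200/229 = 105.68.
r·5.1 = ln(105.68) = 4.6604, so r = 4.6604/5.1 = 0.9138.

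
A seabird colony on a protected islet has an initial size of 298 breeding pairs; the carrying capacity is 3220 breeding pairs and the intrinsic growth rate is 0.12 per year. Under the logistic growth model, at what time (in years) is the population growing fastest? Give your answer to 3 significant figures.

Logistic growth is fastest at N = K/2 = 1610.
A = (K − N₀)/N₀ = 9.8054. Set K/(1 + A·e^(−rt)) = K/2 → A·e^(−rt) = 1.
e^(−0.12t) = 1/9.8054 = 0.101985, so t = ln(9.8054)/0.12 = 2.2829/0.12 = 19.024.

19.0 years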